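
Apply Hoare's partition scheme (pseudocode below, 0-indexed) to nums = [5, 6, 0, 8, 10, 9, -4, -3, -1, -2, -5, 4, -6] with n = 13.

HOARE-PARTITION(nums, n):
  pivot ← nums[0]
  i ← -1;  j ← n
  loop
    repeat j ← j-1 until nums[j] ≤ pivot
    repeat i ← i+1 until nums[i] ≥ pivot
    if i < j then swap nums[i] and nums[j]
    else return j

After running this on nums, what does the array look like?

pivot = nums[0] = 5; i = -1, j = 13
j→12 (nums[12]=-6≤5), i→0 (nums[0]=5≥5); i<j, swap → [-6, 6, 0, 8, 10, 9, -4, -3, -1, -2, -5, 4, 5]
j→11 (nums[11]=4≤5), i→1 (nums[1]=6≥5); i<j, swap → [-6, 4, 0, 8, 10, 9, -4, -3, -1, -2, -5, 6, 5]
j→10 (nums[10]=-5≤5), i→3 (nums[3]=8≥5); i<j, swap → [-6, 4, 0, -5, 10, 9, -4, -3, -1, -2, 8, 6, 5]
j→9 (nums[9]=-2≤5), i→4 (nums[4]=10≥5); i<j, swap → [-6, 4, 0, -5, -2, 9, -4, -3, -1, 10, 8, 6, 5]
j→8 (nums[8]=-1≤5), i→5 (nums[5]=9≥5); i<j, swap → [-6, 4, 0, -5, -2, -1, -4, -3, 9, 10, 8, 6, 5]
j→7, i→8; i≥j, return j=7. nums = [-6, 4, 0, -5, -2, -1, -4, -3, 9, 10, 8, 6, 5]

[-6, 4, 0, -5, -2, -1, -4, -3, 9, 10, 8, 6, 5]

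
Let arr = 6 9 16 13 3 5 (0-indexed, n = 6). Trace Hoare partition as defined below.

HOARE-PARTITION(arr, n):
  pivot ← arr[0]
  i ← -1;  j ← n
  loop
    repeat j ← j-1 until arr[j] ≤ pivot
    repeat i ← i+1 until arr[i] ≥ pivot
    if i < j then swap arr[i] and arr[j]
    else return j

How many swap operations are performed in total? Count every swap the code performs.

2

pivot=6
j stops at 5 (5), i stops at 0 (6); swap ⇒ 5 9 16 13 3 6
j stops at 4 (3), i stops at 1 (9); swap ⇒ 5 3 16 13 9 6
j stops at 1, i stops at 2; i≥j ⇒ return 1. arr=5 3 16 13 9 6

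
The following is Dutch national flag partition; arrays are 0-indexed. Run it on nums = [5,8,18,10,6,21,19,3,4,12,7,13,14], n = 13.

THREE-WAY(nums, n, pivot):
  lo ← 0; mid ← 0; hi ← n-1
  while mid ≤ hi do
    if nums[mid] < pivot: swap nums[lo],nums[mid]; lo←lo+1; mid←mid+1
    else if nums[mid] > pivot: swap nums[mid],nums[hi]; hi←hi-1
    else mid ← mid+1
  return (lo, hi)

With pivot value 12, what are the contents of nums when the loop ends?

lo=0 mid=0 hi=12
5<12: swap(0,0), lo=1 mid=1 ⇒ [5,8,18,10,6,21,19,3,4,12,7,13,14]
8<12: swap(1,1), lo=2 mid=2 ⇒ [5,8,18,10,6,21,19,3,4,12,7,13,14]
18>12: swap(2,12), hi=11 ⇒ [5,8,14,10,6,21,19,3,4,12,7,13,18]
14>12: swap(2,11), hi=10 ⇒ [5,8,13,10,6,21,19,3,4,12,7,14,18]
13>12: swap(2,10), hi=9 ⇒ [5,8,7,10,6,21,19,3,4,12,13,14,18]
7<12: swap(2,2), lo=3 mid=3 ⇒ [5,8,7,10,6,21,19,3,4,12,13,14,18]
10<12: swap(3,3), lo=4 mid=4 ⇒ [5,8,7,10,6,21,19,3,4,12,13,14,18]
6<12: swap(4,4), lo=5 mid=5 ⇒ [5,8,7,10,6,21,19,3,4,12,13,14,18]
21>12: swap(5,9), hi=8 ⇒ [5,8,7,10,6,12,19,3,4,21,13,14,18]
12=12: mid=6
19>12: swap(6,8), hi=7 ⇒ [5,8,7,10,6,12,4,3,19,21,13,14,18]
4<12: swap(5,6), lo=6 mid=7 ⇒ [5,8,7,10,6,4,12,3,19,21,13,14,18]
3<12: swap(6,7), lo=7 mid=8 ⇒ [5,8,7,10,6,4,3,12,19,21,13,14,18]
done. lo=7 hi=7; nums=[5,8,7,10,6,4,3,12,19,21,13,14,18]

[5,8,7,10,6,4,3,12,19,21,13,14,18]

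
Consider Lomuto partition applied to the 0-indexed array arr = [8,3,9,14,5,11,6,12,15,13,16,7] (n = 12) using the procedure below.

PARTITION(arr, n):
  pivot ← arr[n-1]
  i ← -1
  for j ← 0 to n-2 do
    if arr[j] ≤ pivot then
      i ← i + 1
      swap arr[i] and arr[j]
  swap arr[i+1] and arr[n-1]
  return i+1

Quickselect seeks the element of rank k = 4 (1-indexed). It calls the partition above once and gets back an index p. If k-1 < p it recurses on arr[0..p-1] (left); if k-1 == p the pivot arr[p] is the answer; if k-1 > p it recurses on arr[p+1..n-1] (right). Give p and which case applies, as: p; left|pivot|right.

pivot=7, i=-1
j=0: 8>7, skip
j=1: 3≤7, i=0, swap(0,1) ⇒ [3,8,9,14,5,11,6,12,15,13,16,7]
j=2: 9>7, skip
j=3: 14>7, skip
j=4: 5≤7, i=1, swap(1,4) ⇒ [3,5,9,14,8,11,6,12,15,13,16,7]
j=5: 11>7, skip
j=6: 6≤7, i=2, swap(2,6) ⇒ [3,5,6,14,8,11,9,12,15,13,16,7]
j=7: 12>7, skip
j=8: 15>7, skip
j=9: 13>7, skip
j=10: 16>7, skip
swap(3,11) ⇒ [3,5,6,7,8,11,9,12,15,13,16,14]; return 3
p = 3; k-1 = 3 == 3 ⇒ pivot

3; pivot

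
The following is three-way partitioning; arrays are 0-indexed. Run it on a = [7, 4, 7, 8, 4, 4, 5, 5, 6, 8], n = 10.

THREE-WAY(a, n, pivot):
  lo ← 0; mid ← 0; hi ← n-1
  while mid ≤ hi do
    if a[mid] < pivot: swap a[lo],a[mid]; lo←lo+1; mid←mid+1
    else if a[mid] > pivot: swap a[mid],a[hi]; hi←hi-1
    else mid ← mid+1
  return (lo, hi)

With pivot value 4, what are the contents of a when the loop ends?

lo=0 mid=0 hi=9
7>4: swap(0,9), hi=8 ⇒ [8, 4, 7, 8, 4, 4, 5, 5, 6, 7]
8>4: swap(0,8), hi=7 ⇒ [6, 4, 7, 8, 4, 4, 5, 5, 8, 7]
6>4: swap(0,7), hi=6 ⇒ [5, 4, 7, 8, 4, 4, 5, 6, 8, 7]
5>4: swap(0,6), hi=5 ⇒ [5, 4, 7, 8, 4, 4, 5, 6, 8, 7]
5>4: swap(0,5), hi=4 ⇒ [4, 4, 7, 8, 4, 5, 5, 6, 8, 7]
4=4: mid=1
4=4: mid=2
7>4: swap(2,4), hi=3 ⇒ [4, 4, 4, 8, 7, 5, 5, 6, 8, 7]
4=4: mid=3
8>4: swap(3,3), hi=2 ⇒ [4, 4, 4, 8, 7, 5, 5, 6, 8, 7]
done. lo=0 hi=2; a=[4, 4, 4, 8, 7, 5, 5, 6, 8, 7]

[4, 4, 4, 8, 7, 5, 5, 6, 8, 7]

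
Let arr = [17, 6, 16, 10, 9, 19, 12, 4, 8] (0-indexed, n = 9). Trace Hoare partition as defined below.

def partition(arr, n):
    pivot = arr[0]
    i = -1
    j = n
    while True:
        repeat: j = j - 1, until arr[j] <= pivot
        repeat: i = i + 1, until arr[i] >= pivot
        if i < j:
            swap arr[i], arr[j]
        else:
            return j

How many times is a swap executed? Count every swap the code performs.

2

pivot=17
j stops at 8 (8), i stops at 0 (17); swap ⇒ [8, 6, 16, 10, 9, 19, 12, 4, 17]
j stops at 7 (4), i stops at 5 (19); swap ⇒ [8, 6, 16, 10, 9, 4, 12, 19, 17]
j stops at 6, i stops at 7; i≥j ⇒ return 6. arr=[8, 6, 16, 10, 9, 4, 12, 19, 17]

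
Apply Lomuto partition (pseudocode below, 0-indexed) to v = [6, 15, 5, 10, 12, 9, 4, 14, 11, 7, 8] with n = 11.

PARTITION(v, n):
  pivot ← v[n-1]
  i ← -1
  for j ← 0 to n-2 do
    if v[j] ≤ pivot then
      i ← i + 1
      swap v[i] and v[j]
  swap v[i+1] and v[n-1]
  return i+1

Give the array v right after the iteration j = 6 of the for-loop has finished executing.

[6, 5, 4, 10, 12, 9, 15, 14, 11, 7, 8]

pivot = v[10] = 8; i = -1
j=0: v[0]=6 ≤ 8 → i=0, swap v[0],v[0] (no change) → [6, 15, 5, 10, 12, 9, 4, 14, 11, 7, 8]
j=1: v[1]=15 > 8 → no swap
j=2: v[2]=5 ≤ 8 → i=1, swap v[1],v[2] → [6, 5, 15, 10, 12, 9, 4, 14, 11, 7, 8]
j=3: v[3]=10 > 8 → no swap
j=4: v[4]=12 > 8 → no swap
j=5: v[5]=9 > 8 → no swap
j=6: v[6]=4 ≤ 8 → i=2, swap v[2],v[6] → [6, 5, 4, 10, 12, 9, 15, 14, 11, 7, 8]
(after j=6) v = [6, 5, 4, 10, 12, 9, 15, 14, 11, 7, 8]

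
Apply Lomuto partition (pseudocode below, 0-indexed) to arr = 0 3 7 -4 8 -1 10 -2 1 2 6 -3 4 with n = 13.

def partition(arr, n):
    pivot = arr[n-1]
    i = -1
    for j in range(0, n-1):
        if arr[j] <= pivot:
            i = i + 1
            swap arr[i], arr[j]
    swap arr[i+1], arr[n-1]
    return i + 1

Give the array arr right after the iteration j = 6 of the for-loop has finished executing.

pivot=4, i=-1
j=0: 0≤4, i=0, swap(0,0) ⇒ 0 3 7 -4 8 -1 10 -2 1 2 6 -3 4
j=1: 3≤4, i=1, swap(1,1) ⇒ 0 3 7 -4 8 -1 10 -2 1 2 6 -3 4
j=2: 7>4, skip
j=3: -4≤4, i=2, swap(2,3) ⇒ 0 3 -4 7 8 -1 10 -2 1 2 6 -3 4
j=4: 8>4, skip
j=5: -1≤4, i=3, swap(3,5) ⇒ 0 3 -4 -1 8 7 10 -2 1 2 6 -3 4
j=6: 10>4, skip
(after j=6) arr = 0 3 -4 -1 8 7 10 -2 1 2 6 -3 4

0 3 -4 -1 8 7 10 -2 1 2 6 -3 4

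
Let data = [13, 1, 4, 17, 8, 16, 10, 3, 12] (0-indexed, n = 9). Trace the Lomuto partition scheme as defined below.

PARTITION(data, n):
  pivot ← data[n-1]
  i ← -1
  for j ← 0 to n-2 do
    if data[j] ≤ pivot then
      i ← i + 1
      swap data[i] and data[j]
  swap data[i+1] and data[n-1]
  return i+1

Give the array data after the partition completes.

[1, 4, 8, 10, 3, 12, 17, 13, 16]

pivot=12, i=-1
j=0: 13>12, skip
j=1: 1≤12, i=0, swap(0,1) ⇒ [1, 13, 4, 17, 8, 16, 10, 3, 12]
j=2: 4≤12, i=1, swap(1,2) ⇒ [1, 4, 13, 17, 8, 16, 10, 3, 12]
j=3: 17>12, skip
j=4: 8≤12, i=2, swap(2,4) ⇒ [1, 4, 8, 17, 13, 16, 10, 3, 12]
j=5: 16>12, skip
j=6: 10≤12, i=3, swap(3,6) ⇒ [1, 4, 8, 10, 13, 16, 17, 3, 12]
j=7: 3≤12, i=4, swap(4,7) ⇒ [1, 4, 8, 10, 3, 16, 17, 13, 12]
swap(5,8) ⇒ [1, 4, 8, 10, 3, 12, 17, 13, 16]; return 5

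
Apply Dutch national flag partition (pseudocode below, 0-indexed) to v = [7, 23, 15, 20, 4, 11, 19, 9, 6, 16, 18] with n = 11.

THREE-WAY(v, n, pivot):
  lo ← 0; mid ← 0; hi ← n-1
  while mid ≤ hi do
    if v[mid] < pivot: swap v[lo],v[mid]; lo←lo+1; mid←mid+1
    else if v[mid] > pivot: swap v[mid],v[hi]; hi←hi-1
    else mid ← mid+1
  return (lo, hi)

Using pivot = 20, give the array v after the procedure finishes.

pivot = 20; lo=0, mid=0, hi=10
v[mid]=7<20: swap v[0],v[0]; lo=1,mid=1 → [7, 23, 15, 20, 4, 11, 19, 9, 6, 16, 18]
v[mid]=23>20: swap v[1],v[10]; hi=9 → [7, 18, 15, 20, 4, 11, 19, 9, 6, 16, 23]
v[mid]=18<20: swap v[1],v[1]; lo=2,mid=2 → [7, 18, 15, 20, 4, 11, 19, 9, 6, 16, 23]
v[mid]=15<20: swap v[2],v[2]; lo=3,mid=3 → [7, 18, 15, 20, 4, 11, 19, 9, 6, 16, 23]
v[mid]=20=20: mid=4
v[mid]=4<20: swap v[3],v[4]; lo=4,mid=5 → [7, 18, 15, 4, 20, 11, 19, 9, 6, 16, 23]
v[mid]=11<20: swap v[4],v[5]; lo=5,mid=6 → [7, 18, 15, 4, 11, 20, 19, 9, 6, 16, 23]
v[mid]=19<20: swap v[5],v[6]; lo=6,mid=7 → [7, 18, 15, 4, 11, 19, 20, 9, 6, 16, 23]
v[mid]=9<20: swap v[6],v[7]; lo=7,mid=8 → [7, 18, 15, 4, 11, 19, 9, 20, 6, 16, 23]
v[mid]=6<20: swap v[7],v[8]; lo=8,mid=9 → [7, 18, 15, 4, 11, 19, 9, 6, 20, 16, 23]
v[mid]=16<20: swap v[8],v[9]; lo=9,mid=10 → [7, 18, 15, 4, 11, 19, 9, 6, 16, 20, 23]
end: lo=9, hi=9; v = [7, 18, 15, 4, 11, 19, 9, 6, 16, 20, 23]

[7, 18, 15, 4, 11, 19, 9, 6, 16, 20, 23]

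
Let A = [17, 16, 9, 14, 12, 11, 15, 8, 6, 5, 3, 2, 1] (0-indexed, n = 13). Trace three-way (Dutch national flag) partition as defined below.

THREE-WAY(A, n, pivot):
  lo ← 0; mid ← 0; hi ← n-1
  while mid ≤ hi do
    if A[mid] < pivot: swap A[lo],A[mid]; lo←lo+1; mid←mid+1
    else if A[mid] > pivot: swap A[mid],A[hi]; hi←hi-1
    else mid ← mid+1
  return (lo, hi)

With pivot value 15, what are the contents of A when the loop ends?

pivot = 15; lo=0, mid=0, hi=12
A[mid]=17>15: swap A[0],A[12]; hi=11 → [1, 16, 9, 14, 12, 11, 15, 8, 6, 5, 3, 2, 17]
A[mid]=1<15: swap A[0],A[0]; lo=1,mid=1 → [1, 16, 9, 14, 12, 11, 15, 8, 6, 5, 3, 2, 17]
A[mid]=16>15: swap A[1],A[11]; hi=10 → [1, 2, 9, 14, 12, 11, 15, 8, 6, 5, 3, 16, 17]
A[mid]=2<15: swap A[1],A[1]; lo=2,mid=2 → [1, 2, 9, 14, 12, 11, 15, 8, 6, 5, 3, 16, 17]
A[mid]=9<15: swap A[2],A[2]; lo=3,mid=3 → [1, 2, 9, 14, 12, 11, 15, 8, 6, 5, 3, 16, 17]
A[mid]=14<15: swap A[3],A[3]; lo=4,mid=4 → [1, 2, 9, 14, 12, 11, 15, 8, 6, 5, 3, 16, 17]
A[mid]=12<15: swap A[4],A[4]; lo=5,mid=5 → [1, 2, 9, 14, 12, 11, 15, 8, 6, 5, 3, 16, 17]
A[mid]=11<15: swap A[5],A[5]; lo=6,mid=6 → [1, 2, 9, 14, 12, 11, 15, 8, 6, 5, 3, 16, 17]
A[mid]=15=15: mid=7
A[mid]=8<15: swap A[6],A[7]; lo=7,mid=8 → [1, 2, 9, 14, 12, 11, 8, 15, 6, 5, 3, 16, 17]
A[mid]=6<15: swap A[7],A[8]; lo=8,mid=9 → [1, 2, 9, 14, 12, 11, 8, 6, 15, 5, 3, 16, 17]
A[mid]=5<15: swap A[8],A[9]; lo=9,mid=10 → [1, 2, 9, 14, 12, 11, 8, 6, 5, 15, 3, 16, 17]
A[mid]=3<15: swap A[9],A[10]; lo=10,mid=11 → [1, 2, 9, 14, 12, 11, 8, 6, 5, 3, 15, 16, 17]
end: lo=10, hi=10; A = [1, 2, 9, 14, 12, 11, 8, 6, 5, 3, 15, 16, 17]

[1, 2, 9, 14, 12, 11, 8, 6, 5, 3, 15, 16, 17]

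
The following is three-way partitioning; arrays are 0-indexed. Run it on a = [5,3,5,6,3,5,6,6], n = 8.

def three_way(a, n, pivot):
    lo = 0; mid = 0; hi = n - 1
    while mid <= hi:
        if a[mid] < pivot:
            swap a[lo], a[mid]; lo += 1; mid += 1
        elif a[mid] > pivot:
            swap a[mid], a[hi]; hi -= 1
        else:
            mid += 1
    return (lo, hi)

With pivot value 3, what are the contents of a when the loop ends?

pivot = 3; lo=0, mid=0, hi=7
a[mid]=5>3: swap a[0],a[7]; hi=6 → [6,3,5,6,3,5,6,5]
a[mid]=6>3: swap a[0],a[6]; hi=5 → [6,3,5,6,3,5,6,5]
a[mid]=6>3: swap a[0],a[5]; hi=4 → [5,3,5,6,3,6,6,5]
a[mid]=5>3: swap a[0],a[4]; hi=3 → [3,3,5,6,5,6,6,5]
a[mid]=3=3: mid=1
a[mid]=3=3: mid=2
a[mid]=5>3: swap a[2],a[3]; hi=2 → [3,3,6,5,5,6,6,5]
a[mid]=6>3: swap a[2],a[2]; hi=1 → [3,3,6,5,5,6,6,5]
end: lo=0, hi=1; a = [3,3,6,5,5,6,6,5]

[3,3,6,5,5,6,6,5]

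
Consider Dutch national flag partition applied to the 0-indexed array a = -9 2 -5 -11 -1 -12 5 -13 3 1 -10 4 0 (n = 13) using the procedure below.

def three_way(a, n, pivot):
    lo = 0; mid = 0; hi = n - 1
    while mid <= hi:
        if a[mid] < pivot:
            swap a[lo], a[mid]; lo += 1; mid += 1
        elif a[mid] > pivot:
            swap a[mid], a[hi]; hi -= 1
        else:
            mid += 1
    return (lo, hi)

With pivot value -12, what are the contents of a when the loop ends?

-13 -12 -11 -1 -5 5 2 3 1 -10 4 0 -9

lo=0 mid=0 hi=12
-9>-12: swap(0,12), hi=11 ⇒ 0 2 -5 -11 -1 -12 5 -13 3 1 -10 4 -9
0>-12: swap(0,11), hi=10 ⇒ 4 2 -5 -11 -1 -12 5 -13 3 1 -10 0 -9
4>-12: swap(0,10), hi=9 ⇒ -10 2 -5 -11 -1 -12 5 -13 3 1 4 0 -9
-10>-12: swap(0,9), hi=8 ⇒ 1 2 -5 -11 -1 -12 5 -13 3 -10 4 0 -9
1>-12: swap(0,8), hi=7 ⇒ 3 2 -5 -11 -1 -12 5 -13 1 -10 4 0 -9
3>-12: swap(0,7), hi=6 ⇒ -13 2 -5 -11 -1 -12 5 3 1 -10 4 0 -9
-13<-12: swap(0,0), lo=1 mid=1 ⇒ -13 2 -5 -11 -1 -12 5 3 1 -10 4 0 -9
2>-12: swap(1,6), hi=5 ⇒ -13 5 -5 -11 -1 -12 2 3 1 -10 4 0 -9
5>-12: swap(1,5), hi=4 ⇒ -13 -12 -5 -11 -1 5 2 3 1 -10 4 0 -9
-12=-12: mid=2
-5>-12: swap(2,4), hi=3 ⇒ -13 -12 -1 -11 -5 5 2 3 1 -10 4 0 -9
-1>-12: swap(2,3), hi=2 ⇒ -13 -12 -11 -1 -5 5 2 3 1 -10 4 0 -9
-11>-12: swap(2,2), hi=1 ⇒ -13 -12 -11 -1 -5 5 2 3 1 -10 4 0 -9
done. lo=1 hi=1; a=-13 -12 -11 -1 -5 5 2 3 1 -10 4 0 -9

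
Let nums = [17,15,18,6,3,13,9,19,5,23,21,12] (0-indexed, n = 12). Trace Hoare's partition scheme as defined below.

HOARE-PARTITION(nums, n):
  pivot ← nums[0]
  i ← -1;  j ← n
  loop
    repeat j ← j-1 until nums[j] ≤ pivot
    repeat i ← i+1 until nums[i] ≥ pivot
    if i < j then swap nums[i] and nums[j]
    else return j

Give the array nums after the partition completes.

[12,15,5,6,3,13,9,19,18,23,21,17]

pivot = nums[0] = 17; i = -1, j = 12
j→11 (nums[11]=12≤17), i→0 (nums[0]=17≥17); i<j, swap → [12,15,18,6,3,13,9,19,5,23,21,17]
j→8 (nums[8]=5≤17), i→2 (nums[2]=18≥17); i<j, swap → [12,15,5,6,3,13,9,19,18,23,21,17]
j→6, i→7; i≥j, return j=6. nums = [12,15,5,6,3,13,9,19,18,23,21,17]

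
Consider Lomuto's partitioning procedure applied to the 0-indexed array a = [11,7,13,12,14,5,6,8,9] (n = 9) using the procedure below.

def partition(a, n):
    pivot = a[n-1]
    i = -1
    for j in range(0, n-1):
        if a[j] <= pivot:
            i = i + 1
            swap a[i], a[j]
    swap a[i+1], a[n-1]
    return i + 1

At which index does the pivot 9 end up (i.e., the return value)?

4

pivot=9, i=-1
j=0: 11>9, skip
j=1: 7≤9, i=0, swap(0,1) ⇒ [7,11,13,12,14,5,6,8,9]
j=2: 13>9, skip
j=3: 12>9, skip
j=4: 14>9, skip
j=5: 5≤9, i=1, swap(1,5) ⇒ [7,5,13,12,14,11,6,8,9]
j=6: 6≤9, i=2, swap(2,6) ⇒ [7,5,6,12,14,11,13,8,9]
j=7: 8≤9, i=3, swap(3,7) ⇒ [7,5,6,8,14,11,13,12,9]
swap(4,8) ⇒ [7,5,6,8,9,11,13,12,14]; return 4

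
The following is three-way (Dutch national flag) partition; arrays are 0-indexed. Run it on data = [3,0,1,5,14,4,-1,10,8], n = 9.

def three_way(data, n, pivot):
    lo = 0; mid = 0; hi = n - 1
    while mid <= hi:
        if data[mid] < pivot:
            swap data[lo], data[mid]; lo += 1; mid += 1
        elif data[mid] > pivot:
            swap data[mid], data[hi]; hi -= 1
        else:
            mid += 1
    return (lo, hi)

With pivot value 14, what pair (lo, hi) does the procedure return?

pivot = 14; lo=0, mid=0, hi=8
data[mid]=3<14: swap data[0],data[0]; lo=1,mid=1 → [3,0,1,5,14,4,-1,10,8]
data[mid]=0<14: swap data[1],data[1]; lo=2,mid=2 → [3,0,1,5,14,4,-1,10,8]
data[mid]=1<14: swap data[2],data[2]; lo=3,mid=3 → [3,0,1,5,14,4,-1,10,8]
data[mid]=5<14: swap data[3],data[3]; lo=4,mid=4 → [3,0,1,5,14,4,-1,10,8]
data[mid]=14=14: mid=5
data[mid]=4<14: swap data[4],data[5]; lo=5,mid=6 → [3,0,1,5,4,14,-1,10,8]
data[mid]=-1<14: swap data[5],data[6]; lo=6,mid=7 → [3,0,1,5,4,-1,14,10,8]
data[mid]=10<14: swap data[6],data[7]; lo=7,mid=8 → [3,0,1,5,4,-1,10,14,8]
data[mid]=8<14: swap data[7],data[8]; lo=8,mid=9 → [3,0,1,5,4,-1,10,8,14]
end: lo=8, hi=8; data = [3,0,1,5,4,-1,10,8,14]

(8, 8)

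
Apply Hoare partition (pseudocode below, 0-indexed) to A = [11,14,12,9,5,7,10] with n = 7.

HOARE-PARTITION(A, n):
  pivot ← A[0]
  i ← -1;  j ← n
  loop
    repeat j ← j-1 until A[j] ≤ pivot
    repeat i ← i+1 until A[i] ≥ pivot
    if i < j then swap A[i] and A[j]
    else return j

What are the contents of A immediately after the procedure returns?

pivot = A[0] = 11; i = -1, j = 7
j→6 (A[6]=10≤11), i→0 (A[0]=11≥11); i<j, swap → [10,14,12,9,5,7,11]
j→5 (A[5]=7≤11), i→1 (A[1]=14≥11); i<j, swap → [10,7,12,9,5,14,11]
j→4 (A[4]=5≤11), i→2 (A[2]=12≥11); i<j, swap → [10,7,5,9,12,14,11]
j→3, i→4; i≥j, return j=3. A = [10,7,5,9,12,14,11]

[10,7,5,9,12,14,11]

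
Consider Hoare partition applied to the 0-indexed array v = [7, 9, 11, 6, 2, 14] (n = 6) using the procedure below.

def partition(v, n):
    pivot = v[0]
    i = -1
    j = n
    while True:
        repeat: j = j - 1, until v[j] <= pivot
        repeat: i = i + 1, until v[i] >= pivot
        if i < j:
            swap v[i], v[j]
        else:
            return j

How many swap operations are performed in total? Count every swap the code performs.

2

pivot = v[0] = 7; i = -1, j = 6
j→4 (v[4]=2≤7), i→0 (v[0]=7≥7); i<j, swap → [2, 9, 11, 6, 7, 14]
j→3 (v[3]=6≤7), i→1 (v[1]=9≥7); i<j, swap → [2, 6, 11, 9, 7, 14]
j→1, i→2; i≥j, return j=1. v = [2, 6, 11, 9, 7, 14]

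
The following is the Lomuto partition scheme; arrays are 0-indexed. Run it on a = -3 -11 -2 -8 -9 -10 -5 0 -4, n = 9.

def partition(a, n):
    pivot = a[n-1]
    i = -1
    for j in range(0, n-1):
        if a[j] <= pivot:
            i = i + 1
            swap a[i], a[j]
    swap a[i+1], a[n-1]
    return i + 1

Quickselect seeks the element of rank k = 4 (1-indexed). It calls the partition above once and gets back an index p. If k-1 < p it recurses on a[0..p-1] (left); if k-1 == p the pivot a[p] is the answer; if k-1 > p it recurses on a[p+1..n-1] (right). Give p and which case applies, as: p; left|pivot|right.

5; left

pivot=-4, i=-1
j=0: -3>-4, skip
j=1: -11≤-4, i=0, swap(0,1) ⇒ -11 -3 -2 -8 -9 -10 -5 0 -4
j=2: -2>-4, skip
j=3: -8≤-4, i=1, swap(1,3) ⇒ -11 -8 -2 -3 -9 -10 -5 0 -4
j=4: -9≤-4, i=2, swap(2,4) ⇒ -11 -8 -9 -3 -2 -10 -5 0 -4
j=5: -10≤-4, i=3, swap(3,5) ⇒ -11 -8 -9 -10 -2 -3 -5 0 -4
j=6: -5≤-4, i=4, swap(4,6) ⇒ -11 -8 -9 -10 -5 -3 -2 0 -4
j=7: 0>-4, skip
swap(5,8) ⇒ -11 -8 -9 -10 -5 -4 -2 0 -3; return 5
p = 5; k-1 = 3 < 5 ⇒ left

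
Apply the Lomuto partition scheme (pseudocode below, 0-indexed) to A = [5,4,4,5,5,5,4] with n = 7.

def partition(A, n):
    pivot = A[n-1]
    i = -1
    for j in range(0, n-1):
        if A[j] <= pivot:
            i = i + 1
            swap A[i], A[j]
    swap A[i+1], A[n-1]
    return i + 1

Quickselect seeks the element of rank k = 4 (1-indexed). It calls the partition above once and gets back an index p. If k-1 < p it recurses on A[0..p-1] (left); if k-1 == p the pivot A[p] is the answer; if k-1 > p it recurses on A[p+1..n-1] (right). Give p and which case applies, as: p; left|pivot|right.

2; right

pivot=4, i=-1
j=0: 5>4, skip
j=1: 4≤4, i=0, swap(0,1) ⇒ [4,5,4,5,5,5,4]
j=2: 4≤4, i=1, swap(1,2) ⇒ [4,4,5,5,5,5,4]
j=3: 5>4, skip
j=4: 5>4, skip
j=5: 5>4, skip
swap(2,6) ⇒ [4,4,4,5,5,5,5]; return 2
p = 2; k-1 = 3 > 2 ⇒ right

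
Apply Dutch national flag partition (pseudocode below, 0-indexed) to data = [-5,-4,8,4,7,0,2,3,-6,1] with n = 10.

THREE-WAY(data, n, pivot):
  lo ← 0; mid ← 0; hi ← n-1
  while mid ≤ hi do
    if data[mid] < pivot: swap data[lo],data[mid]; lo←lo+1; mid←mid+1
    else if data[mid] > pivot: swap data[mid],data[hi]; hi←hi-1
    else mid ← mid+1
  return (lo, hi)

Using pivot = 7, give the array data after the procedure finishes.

lo=0 mid=0 hi=9
-5<7: swap(0,0), lo=1 mid=1 ⇒ [-5,-4,8,4,7,0,2,3,-6,1]
-4<7: swap(1,1), lo=2 mid=2 ⇒ [-5,-4,8,4,7,0,2,3,-6,1]
8>7: swap(2,9), hi=8 ⇒ [-5,-4,1,4,7,0,2,3,-6,8]
1<7: swap(2,2), lo=3 mid=3 ⇒ [-5,-4,1,4,7,0,2,3,-6,8]
4<7: swap(3,3), lo=4 mid=4 ⇒ [-5,-4,1,4,7,0,2,3,-6,8]
7=7: mid=5
0<7: swap(4,5), lo=5 mid=6 ⇒ [-5,-4,1,4,0,7,2,3,-6,8]
2<7: swap(5,6), lo=6 mid=7 ⇒ [-5,-4,1,4,0,2,7,3,-6,8]
3<7: swap(6,7), lo=7 mid=8 ⇒ [-5,-4,1,4,0,2,3,7,-6,8]
-6<7: swap(7,8), lo=8 mid=9 ⇒ [-5,-4,1,4,0,2,3,-6,7,8]
done. lo=8 hi=8; data=[-5,-4,1,4,0,2,3,-6,7,8]

[-5,-4,1,4,0,2,3,-6,7,8]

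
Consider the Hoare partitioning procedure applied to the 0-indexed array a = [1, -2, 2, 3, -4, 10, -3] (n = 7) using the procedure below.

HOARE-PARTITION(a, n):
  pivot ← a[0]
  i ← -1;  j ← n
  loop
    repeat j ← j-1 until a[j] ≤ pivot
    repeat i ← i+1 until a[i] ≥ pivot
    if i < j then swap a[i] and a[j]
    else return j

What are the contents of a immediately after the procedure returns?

[-3, -2, -4, 3, 2, 10, 1]

pivot = a[0] = 1; i = -1, j = 7
j→6 (a[6]=-3≤1), i→0 (a[0]=1≥1); i<j, swap → [-3, -2, 2, 3, -4, 10, 1]
j→4 (a[4]=-4≤1), i→2 (a[2]=2≥1); i<j, swap → [-3, -2, -4, 3, 2, 10, 1]
j→2, i→3; i≥j, return j=2. a = [-3, -2, -4, 3, 2, 10, 1]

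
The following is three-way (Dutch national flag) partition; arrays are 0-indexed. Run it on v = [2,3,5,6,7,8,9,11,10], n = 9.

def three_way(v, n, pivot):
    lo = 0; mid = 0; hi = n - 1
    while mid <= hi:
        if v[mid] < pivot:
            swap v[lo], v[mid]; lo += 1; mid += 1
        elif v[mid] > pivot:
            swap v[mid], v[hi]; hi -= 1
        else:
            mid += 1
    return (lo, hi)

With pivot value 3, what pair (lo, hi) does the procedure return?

(1, 1)

pivot = 3; lo=0, mid=0, hi=8
v[mid]=2<3: swap v[0],v[0]; lo=1,mid=1 → [2,3,5,6,7,8,9,11,10]
v[mid]=3=3: mid=2
v[mid]=5>3: swap v[2],v[8]; hi=7 → [2,3,10,6,7,8,9,11,5]
v[mid]=10>3: swap v[2],v[7]; hi=6 → [2,3,11,6,7,8,9,10,5]
v[mid]=11>3: swap v[2],v[6]; hi=5 → [2,3,9,6,7,8,11,10,5]
v[mid]=9>3: swap v[2],v[5]; hi=4 → [2,3,8,6,7,9,11,10,5]
v[mid]=8>3: swap v[2],v[4]; hi=3 → [2,3,7,6,8,9,11,10,5]
v[mid]=7>3: swap v[2],v[3]; hi=2 → [2,3,6,7,8,9,11,10,5]
v[mid]=6>3: swap v[2],v[2]; hi=1 → [2,3,6,7,8,9,11,10,5]
end: lo=1, hi=1; v = [2,3,6,7,8,9,11,10,5]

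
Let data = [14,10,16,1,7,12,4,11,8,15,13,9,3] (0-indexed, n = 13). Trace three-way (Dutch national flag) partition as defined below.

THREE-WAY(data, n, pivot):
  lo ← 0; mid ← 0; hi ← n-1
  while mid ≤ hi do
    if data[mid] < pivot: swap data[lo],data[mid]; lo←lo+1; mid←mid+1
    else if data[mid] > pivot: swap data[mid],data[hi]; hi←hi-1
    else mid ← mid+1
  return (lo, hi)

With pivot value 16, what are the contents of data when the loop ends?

[14,10,1,7,12,4,11,8,15,13,9,3,16]

pivot = 16; lo=0, mid=0, hi=12
data[mid]=14<16: swap data[0],data[0]; lo=1,mid=1 → [14,10,16,1,7,12,4,11,8,15,13,9,3]
data[mid]=10<16: swap data[1],data[1]; lo=2,mid=2 → [14,10,16,1,7,12,4,11,8,15,13,9,3]
data[mid]=16=16: mid=3
data[mid]=1<16: swap data[2],data[3]; lo=3,mid=4 → [14,10,1,16,7,12,4,11,8,15,13,9,3]
data[mid]=7<16: swap data[3],data[4]; lo=4,mid=5 → [14,10,1,7,16,12,4,11,8,15,13,9,3]
data[mid]=12<16: swap data[4],data[5]; lo=5,mid=6 → [14,10,1,7,12,16,4,11,8,15,13,9,3]
data[mid]=4<16: swap data[5],data[6]; lo=6,mid=7 → [14,10,1,7,12,4,16,11,8,15,13,9,3]
data[mid]=11<16: swap data[6],data[7]; lo=7,mid=8 → [14,10,1,7,12,4,11,16,8,15,13,9,3]
data[mid]=8<16: swap data[7],data[8]; lo=8,mid=9 → [14,10,1,7,12,4,11,8,16,15,13,9,3]
data[mid]=15<16: swap data[8],data[9]; lo=9,mid=10 → [14,10,1,7,12,4,11,8,15,16,13,9,3]
data[mid]=13<16: swap data[9],data[10]; lo=10,mid=11 → [14,10,1,7,12,4,11,8,15,13,16,9,3]
data[mid]=9<16: swap data[10],data[11]; lo=11,mid=12 → [14,10,1,7,12,4,11,8,15,13,9,16,3]
data[mid]=3<16: swap data[11],data[12]; lo=12,mid=13 → [14,10,1,7,12,4,11,8,15,13,9,3,16]
end: lo=12, hi=12; data = [14,10,1,7,12,4,11,8,15,13,9,3,16]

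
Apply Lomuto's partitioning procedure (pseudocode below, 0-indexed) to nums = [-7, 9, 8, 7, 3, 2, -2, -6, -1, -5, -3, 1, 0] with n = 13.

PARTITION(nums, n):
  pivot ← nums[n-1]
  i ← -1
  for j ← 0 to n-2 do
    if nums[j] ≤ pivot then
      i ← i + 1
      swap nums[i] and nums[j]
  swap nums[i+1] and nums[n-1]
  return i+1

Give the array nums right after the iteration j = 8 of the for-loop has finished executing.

[-7, -2, -6, -1, 3, 2, 9, 8, 7, -5, -3, 1, 0]

pivot = nums[12] = 0; i = -1
j=0: nums[0]=-7 ≤ 0 → i=0, swap nums[0],nums[0] (no change) → [-7, 9, 8, 7, 3, 2, -2, -6, -1, -5, -3, 1, 0]
j=1: nums[1]=9 > 0 → no swap
j=2: nums[2]=8 > 0 → no swap
j=3: nums[3]=7 > 0 → no swap
j=4: nums[4]=3 > 0 → no swap
j=5: nums[5]=2 > 0 → no swap
j=6: nums[6]=-2 ≤ 0 → i=1, swap nums[1],nums[6] → [-7, -2, 8, 7, 3, 2, 9, -6, -1, -5, -3, 1, 0]
j=7: nums[7]=-6 ≤ 0 → i=2, swap nums[2],nums[7] → [-7, -2, -6, 7, 3, 2, 9, 8, -1, -5, -3, 1, 0]
j=8: nums[8]=-1 ≤ 0 → i=3, swap nums[3],nums[8] → [-7, -2, -6, -1, 3, 2, 9, 8, 7, -5, -3, 1, 0]
(after j=8) nums = [-7, -2, -6, -1, 3, 2, 9, 8, 7, -5, -3, 1, 0]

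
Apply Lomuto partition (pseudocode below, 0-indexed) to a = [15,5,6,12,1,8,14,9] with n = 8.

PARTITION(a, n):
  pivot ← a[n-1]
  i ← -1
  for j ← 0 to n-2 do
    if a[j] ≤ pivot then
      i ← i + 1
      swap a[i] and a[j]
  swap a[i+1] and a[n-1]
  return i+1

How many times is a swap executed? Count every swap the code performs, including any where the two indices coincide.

5

pivot = a[7] = 9; i = -1
j=0: a[0]=15 > 9 → no swap
j=1: a[1]=5 ≤ 9 → i=0, swap a[0],a[1] → [5,15,6,12,1,8,14,9]
j=2: a[2]=6 ≤ 9 → i=1, swap a[1],a[2] → [5,6,15,12,1,8,14,9]
j=3: a[3]=12 > 9 → no swap
j=4: a[4]=1 ≤ 9 → i=2, swap a[2],a[4] → [5,6,1,12,15,8,14,9]
j=5: a[5]=8 ≤ 9 → i=3, swap a[3],a[5] → [5,6,1,8,15,12,14,9]
j=6: a[6]=14 > 9 → no swap
final swap a[4],a[7] → [5,6,1,8,9,12,14,15]; return 4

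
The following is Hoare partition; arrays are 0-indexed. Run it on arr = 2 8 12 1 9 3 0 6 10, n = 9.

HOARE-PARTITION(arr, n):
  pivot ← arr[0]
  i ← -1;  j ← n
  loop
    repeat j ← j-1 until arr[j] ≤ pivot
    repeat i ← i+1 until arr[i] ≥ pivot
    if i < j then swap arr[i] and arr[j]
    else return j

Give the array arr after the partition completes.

pivot=2
j stops at 6 (0), i stops at 0 (2); swap ⇒ 0 8 12 1 9 3 2 6 10
j stops at 3 (1), i stops at 1 (8); swap ⇒ 0 1 12 8 9 3 2 6 10
j stops at 1, i stops at 2; i≥j ⇒ return 1. arr=0 1 12 8 9 3 2 6 10

0 1 12 8 9 3 2 6 10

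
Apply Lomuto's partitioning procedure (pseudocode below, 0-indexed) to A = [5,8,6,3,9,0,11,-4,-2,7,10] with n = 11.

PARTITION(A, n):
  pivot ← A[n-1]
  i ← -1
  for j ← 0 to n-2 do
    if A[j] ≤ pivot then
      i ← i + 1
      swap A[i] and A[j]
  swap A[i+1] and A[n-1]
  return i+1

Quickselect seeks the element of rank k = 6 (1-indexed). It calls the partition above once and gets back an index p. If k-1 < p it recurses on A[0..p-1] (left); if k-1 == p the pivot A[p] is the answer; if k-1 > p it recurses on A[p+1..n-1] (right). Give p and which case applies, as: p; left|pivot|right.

9; left

pivot = A[10] = 10; i = -1
j=0: A[0]=5 ≤ 10 → i=0, swap A[0],A[0] (no change) → [5,8,6,3,9,0,11,-4,-2,7,10]
j=1: A[1]=8 ≤ 10 → i=1, swap A[1],A[1] (no change) → [5,8,6,3,9,0,11,-4,-2,7,10]
j=2: A[2]=6 ≤ 10 → i=2, swap A[2],A[2] (no change) → [5,8,6,3,9,0,11,-4,-2,7,10]
j=3: A[3]=3 ≤ 10 → i=3, swap A[3],A[3] (no change) → [5,8,6,3,9,0,11,-4,-2,7,10]
j=4: A[4]=9 ≤ 10 → i=4, swap A[4],A[4] (no change) → [5,8,6,3,9,0,11,-4,-2,7,10]
j=5: A[5]=0 ≤ 10 → i=5, swap A[5],A[5] (no change) → [5,8,6,3,9,0,11,-4,-2,7,10]
j=6: A[6]=11 > 10 → no swap
j=7: A[7]=-4 ≤ 10 → i=6, swap A[6],A[7] → [5,8,6,3,9,0,-4,11,-2,7,10]
j=8: A[8]=-2 ≤ 10 → i=7, swap A[7],A[8] → [5,8,6,3,9,0,-4,-2,11,7,10]
j=9: A[9]=7 ≤ 10 → i=8, swap A[8],A[9] → [5,8,6,3,9,0,-4,-2,7,11,10]
final swap A[9],A[10] → [5,8,6,3,9,0,-4,-2,7,10,11]; return 9
p = 9; k-1 = 5 < 9 ⇒ left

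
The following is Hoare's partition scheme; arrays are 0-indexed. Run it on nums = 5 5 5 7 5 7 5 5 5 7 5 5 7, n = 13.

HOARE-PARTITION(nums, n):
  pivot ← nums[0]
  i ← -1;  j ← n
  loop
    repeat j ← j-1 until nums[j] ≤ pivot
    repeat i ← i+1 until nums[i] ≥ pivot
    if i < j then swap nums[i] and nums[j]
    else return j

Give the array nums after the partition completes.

5 5 5 5 5 7 5 7 5 7 5 5 7

pivot = nums[0] = 5; i = -1, j = 13
j→11 (nums[11]=5≤5), i→0 (nums[0]=5≥5); i<j, swap → 5 5 5 7 5 7 5 5 5 7 5 5 7
j→10 (nums[10]=5≤5), i→1 (nums[1]=5≥5); i<j, swap → 5 5 5 7 5 7 5 5 5 7 5 5 7
j→8 (nums[8]=5≤5), i→2 (nums[2]=5≥5); i<j, swap → 5 5 5 7 5 7 5 5 5 7 5 5 7
j→7 (nums[7]=5≤5), i→3 (nums[3]=7≥5); i<j, swap → 5 5 5 5 5 7 5 7 5 7 5 5 7
j→6 (nums[6]=5≤5), i→4 (nums[4]=5≥5); i<j, swap → 5 5 5 5 5 7 5 7 5 7 5 5 7
j→4, i→5; i≥j, return j=4. nums = 5 5 5 5 5 7 5 7 5 7 5 5 7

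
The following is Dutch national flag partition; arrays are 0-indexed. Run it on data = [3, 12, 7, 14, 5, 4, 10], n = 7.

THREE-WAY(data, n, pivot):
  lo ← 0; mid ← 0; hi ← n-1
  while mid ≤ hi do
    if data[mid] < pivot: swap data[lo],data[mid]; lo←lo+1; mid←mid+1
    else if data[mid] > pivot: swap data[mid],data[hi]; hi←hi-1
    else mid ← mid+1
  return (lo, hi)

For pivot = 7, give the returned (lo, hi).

lo=0 mid=0 hi=6
3<7: swap(0,0), lo=1 mid=1 ⇒ [3, 12, 7, 14, 5, 4, 10]
12>7: swap(1,6), hi=5 ⇒ [3, 10, 7, 14, 5, 4, 12]
10>7: swap(1,5), hi=4 ⇒ [3, 4, 7, 14, 5, 10, 12]
4<7: swap(1,1), lo=2 mid=2 ⇒ [3, 4, 7, 14, 5, 10, 12]
7=7: mid=3
14>7: swap(3,4), hi=3 ⇒ [3, 4, 7, 5, 14, 10, 12]
5<7: swap(2,3), lo=3 mid=4 ⇒ [3, 4, 5, 7, 14, 10, 12]
done. lo=3 hi=3; data=[3, 4, 5, 7, 14, 10, 12]

(3, 3)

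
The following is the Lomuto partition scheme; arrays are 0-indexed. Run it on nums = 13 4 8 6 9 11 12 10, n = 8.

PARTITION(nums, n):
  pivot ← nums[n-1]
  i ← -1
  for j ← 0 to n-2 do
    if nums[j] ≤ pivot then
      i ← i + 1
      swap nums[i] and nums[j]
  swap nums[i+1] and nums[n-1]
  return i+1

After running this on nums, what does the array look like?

4 8 6 9 10 11 12 13

pivot = nums[7] = 10; i = -1
j=0: nums[0]=13 > 10 → no swap
j=1: nums[1]=4 ≤ 10 → i=0, swap nums[0],nums[1] → 4 13 8 6 9 11 12 10
j=2: nums[2]=8 ≤ 10 → i=1, swap nums[1],nums[2] → 4 8 13 6 9 11 12 10
j=3: nums[3]=6 ≤ 10 → i=2, swap nums[2],nums[3] → 4 8 6 13 9 11 12 10
j=4: nums[4]=9 ≤ 10 → i=3, swap nums[3],nums[4] → 4 8 6 9 13 11 12 10
j=5: nums[5]=11 > 10 → no swap
j=6: nums[6]=12 > 10 → no swap
final swap nums[4],nums[7] → 4 8 6 9 10 11 12 13; return 4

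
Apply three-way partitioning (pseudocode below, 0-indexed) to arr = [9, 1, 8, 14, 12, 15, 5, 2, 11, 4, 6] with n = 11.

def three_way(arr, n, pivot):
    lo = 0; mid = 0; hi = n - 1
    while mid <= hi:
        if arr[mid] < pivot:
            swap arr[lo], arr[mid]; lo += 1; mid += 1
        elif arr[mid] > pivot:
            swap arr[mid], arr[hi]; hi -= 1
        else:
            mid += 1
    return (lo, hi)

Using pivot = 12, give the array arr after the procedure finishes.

[9, 1, 8, 6, 4, 5, 2, 11, 12, 15, 14]

pivot = 12; lo=0, mid=0, hi=10
arr[mid]=9<12: swap arr[0],arr[0]; lo=1,mid=1 → [9, 1, 8, 14, 12, 15, 5, 2, 11, 4, 6]
arr[mid]=1<12: swap arr[1],arr[1]; lo=2,mid=2 → [9, 1, 8, 14, 12, 15, 5, 2, 11, 4, 6]
arr[mid]=8<12: swap arr[2],arr[2]; lo=3,mid=3 → [9, 1, 8, 14, 12, 15, 5, 2, 11, 4, 6]
arr[mid]=14>12: swap arr[3],arr[10]; hi=9 → [9, 1, 8, 6, 12, 15, 5, 2, 11, 4, 14]
arr[mid]=6<12: swap arr[3],arr[3]; lo=4,mid=4 → [9, 1, 8, 6, 12, 15, 5, 2, 11, 4, 14]
arr[mid]=12=12: mid=5
arr[mid]=15>12: swap arr[5],arr[9]; hi=8 → [9, 1, 8, 6, 12, 4, 5, 2, 11, 15, 14]
arr[mid]=4<12: swap arr[4],arr[5]; lo=5,mid=6 → [9, 1, 8, 6, 4, 12, 5, 2, 11, 15, 14]
arr[mid]=5<12: swap arr[5],arr[6]; lo=6,mid=7 → [9, 1, 8, 6, 4, 5, 12, 2, 11, 15, 14]
arr[mid]=2<12: swap arr[6],arr[7]; lo=7,mid=8 → [9, 1, 8, 6, 4, 5, 2, 12, 11, 15, 14]
arr[mid]=11<12: swap arr[7],arr[8]; lo=8,mid=9 → [9, 1, 8, 6, 4, 5, 2, 11, 12, 15, 14]
end: lo=8, hi=8; arr = [9, 1, 8, 6, 4, 5, 2, 11, 12, 15, 14]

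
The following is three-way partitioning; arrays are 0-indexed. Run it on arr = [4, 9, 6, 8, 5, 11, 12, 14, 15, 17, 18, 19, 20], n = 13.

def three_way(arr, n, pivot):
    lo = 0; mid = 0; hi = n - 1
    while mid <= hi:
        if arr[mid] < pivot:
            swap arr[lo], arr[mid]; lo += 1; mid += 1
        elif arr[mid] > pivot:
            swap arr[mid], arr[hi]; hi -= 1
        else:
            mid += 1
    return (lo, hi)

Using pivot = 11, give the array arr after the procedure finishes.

pivot = 11; lo=0, mid=0, hi=12
arr[mid]=4<11: swap arr[0],arr[0]; lo=1,mid=1 → [4, 9, 6, 8, 5, 11, 12, 14, 15, 17, 18, 19, 20]
arr[mid]=9<11: swap arr[1],arr[1]; lo=2,mid=2 → [4, 9, 6, 8, 5, 11, 12, 14, 15, 17, 18, 19, 20]
arr[mid]=6<11: swap arr[2],arr[2]; lo=3,mid=3 → [4, 9, 6, 8, 5, 11, 12, 14, 15, 17, 18, 19, 20]
arr[mid]=8<11: swap arr[3],arr[3]; lo=4,mid=4 → [4, 9, 6, 8, 5, 11, 12, 14, 15, 17, 18, 19, 20]
arr[mid]=5<11: swap arr[4],arr[4]; lo=5,mid=5 → [4, 9, 6, 8, 5, 11, 12, 14, 15, 17, 18, 19, 20]
arr[mid]=11=11: mid=6
arr[mid]=12>11: swap arr[6],arr[12]; hi=11 → [4, 9, 6, 8, 5, 11, 20, 14, 15, 17, 18, 19, 12]
arr[mid]=20>11: swap arr[6],arr[11]; hi=10 → [4, 9, 6, 8, 5, 11, 19, 14, 15, 17, 18, 20, 12]
arr[mid]=19>11: swap arr[6],arr[10]; hi=9 → [4, 9, 6, 8, 5, 11, 18, 14, 15, 17, 19, 20, 12]
arr[mid]=18>11: swap arr[6],arr[9]; hi=8 → [4, 9, 6, 8, 5, 11, 17, 14, 15, 18, 19, 20, 12]
arr[mid]=17>11: swap arr[6],arr[8]; hi=7 → [4, 9, 6, 8, 5, 11, 15, 14, 17, 18, 19, 20, 12]
arr[mid]=15>11: swap arr[6],arr[7]; hi=6 → [4, 9, 6, 8, 5, 11, 14, 15, 17, 18, 19, 20, 12]
arr[mid]=14>11: swap arr[6],arr[6]; hi=5 → [4, 9, 6, 8, 5, 11, 14, 15, 17, 18, 19, 20, 12]
end: lo=5, hi=5; arr = [4, 9, 6, 8, 5, 11, 14, 15, 17, 18, 19, 20, 12]

[4, 9, 6, 8, 5, 11, 14, 15, 17, 18, 19, 20, 12]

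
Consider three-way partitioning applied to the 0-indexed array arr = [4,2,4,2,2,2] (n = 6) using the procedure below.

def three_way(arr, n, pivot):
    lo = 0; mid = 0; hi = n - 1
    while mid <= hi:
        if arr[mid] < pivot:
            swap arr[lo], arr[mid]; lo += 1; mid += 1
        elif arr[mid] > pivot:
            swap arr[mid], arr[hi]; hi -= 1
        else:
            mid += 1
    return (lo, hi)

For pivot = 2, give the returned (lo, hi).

lo=0 mid=0 hi=5
4>2: swap(0,5), hi=4 ⇒ [2,2,4,2,2,4]
2=2: mid=1
2=2: mid=2
4>2: swap(2,4), hi=3 ⇒ [2,2,2,2,4,4]
2=2: mid=3
2=2: mid=4
done. lo=0 hi=3; arr=[2,2,2,2,4,4]

(0, 3)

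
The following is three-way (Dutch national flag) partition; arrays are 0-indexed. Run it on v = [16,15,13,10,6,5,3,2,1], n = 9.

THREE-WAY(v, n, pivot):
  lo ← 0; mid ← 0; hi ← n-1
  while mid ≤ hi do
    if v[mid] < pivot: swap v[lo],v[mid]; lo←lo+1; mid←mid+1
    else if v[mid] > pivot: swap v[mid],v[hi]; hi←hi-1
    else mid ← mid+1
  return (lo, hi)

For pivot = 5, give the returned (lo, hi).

pivot = 5; lo=0, mid=0, hi=8
v[mid]=16>5: swap v[0],v[8]; hi=7 → [1,15,13,10,6,5,3,2,16]
v[mid]=1<5: swap v[0],v[0]; lo=1,mid=1 → [1,15,13,10,6,5,3,2,16]
v[mid]=15>5: swap v[1],v[7]; hi=6 → [1,2,13,10,6,5,3,15,16]
v[mid]=2<5: swap v[1],v[1]; lo=2,mid=2 → [1,2,13,10,6,5,3,15,16]
v[mid]=13>5: swap v[2],v[6]; hi=5 → [1,2,3,10,6,5,13,15,16]
v[mid]=3<5: swap v[2],v[2]; lo=3,mid=3 → [1,2,3,10,6,5,13,15,16]
v[mid]=10>5: swap v[3],v[5]; hi=4 → [1,2,3,5,6,10,13,15,16]
v[mid]=5=5: mid=4
v[mid]=6>5: swap v[4],v[4]; hi=3 → [1,2,3,5,6,10,13,15,16]
end: lo=3, hi=3; v = [1,2,3,5,6,10,13,15,16]

(3, 3)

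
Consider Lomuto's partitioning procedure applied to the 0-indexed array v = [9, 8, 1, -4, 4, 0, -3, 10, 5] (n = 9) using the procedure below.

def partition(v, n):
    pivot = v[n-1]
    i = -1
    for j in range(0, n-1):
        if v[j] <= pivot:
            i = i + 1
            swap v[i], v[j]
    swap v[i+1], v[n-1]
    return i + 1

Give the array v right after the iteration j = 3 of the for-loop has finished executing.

[1, -4, 9, 8, 4, 0, -3, 10, 5]

pivot=5, i=-1
j=0: 9>5, skip
j=1: 8>5, skip
j=2: 1≤5, i=0, swap(0,2) ⇒ [1, 8, 9, -4, 4, 0, -3, 10, 5]
j=3: -4≤5, i=1, swap(1,3) ⇒ [1, -4, 9, 8, 4, 0, -3, 10, 5]
(after j=3) v = [1, -4, 9, 8, 4, 0, -3, 10, 5]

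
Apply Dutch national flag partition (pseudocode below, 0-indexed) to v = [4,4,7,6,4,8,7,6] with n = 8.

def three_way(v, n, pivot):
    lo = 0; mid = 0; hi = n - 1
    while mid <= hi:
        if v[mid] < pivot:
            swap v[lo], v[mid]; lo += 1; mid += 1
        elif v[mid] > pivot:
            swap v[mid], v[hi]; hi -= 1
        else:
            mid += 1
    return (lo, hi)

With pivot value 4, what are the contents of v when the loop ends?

lo=0 mid=0 hi=7
4=4: mid=1
4=4: mid=2
7>4: swap(2,7), hi=6 ⇒ [4,4,6,6,4,8,7,7]
6>4: swap(2,6), hi=5 ⇒ [4,4,7,6,4,8,6,7]
7>4: swap(2,5), hi=4 ⇒ [4,4,8,6,4,7,6,7]
8>4: swap(2,4), hi=3 ⇒ [4,4,4,6,8,7,6,7]
4=4: mid=3
6>4: swap(3,3), hi=2 ⇒ [4,4,4,6,8,7,6,7]
done. lo=0 hi=2; v=[4,4,4,6,8,7,6,7]

[4,4,4,6,8,7,6,7]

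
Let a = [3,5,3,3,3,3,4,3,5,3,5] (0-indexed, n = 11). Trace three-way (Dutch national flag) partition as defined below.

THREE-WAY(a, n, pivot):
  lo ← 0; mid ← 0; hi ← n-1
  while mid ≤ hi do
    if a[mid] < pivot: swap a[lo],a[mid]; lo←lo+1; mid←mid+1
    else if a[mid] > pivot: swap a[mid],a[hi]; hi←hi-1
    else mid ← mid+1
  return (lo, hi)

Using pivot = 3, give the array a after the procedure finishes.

[3,3,3,3,3,3,3,5,4,5,5]

lo=0 mid=0 hi=10
3=3: mid=1
5>3: swap(1,10), hi=9 ⇒ [3,5,3,3,3,3,4,3,5,3,5]
5>3: swap(1,9), hi=8 ⇒ [3,3,3,3,3,3,4,3,5,5,5]
3=3: mid=2
3=3: mid=3
3=3: mid=4
3=3: mid=5
3=3: mid=6
4>3: swap(6,8), hi=7 ⇒ [3,3,3,3,3,3,5,3,4,5,5]
5>3: swap(6,7), hi=6 ⇒ [3,3,3,3,3,3,3,5,4,5,5]
3=3: mid=7
done. lo=0 hi=6; a=[3,3,3,3,3,3,3,5,4,5,5]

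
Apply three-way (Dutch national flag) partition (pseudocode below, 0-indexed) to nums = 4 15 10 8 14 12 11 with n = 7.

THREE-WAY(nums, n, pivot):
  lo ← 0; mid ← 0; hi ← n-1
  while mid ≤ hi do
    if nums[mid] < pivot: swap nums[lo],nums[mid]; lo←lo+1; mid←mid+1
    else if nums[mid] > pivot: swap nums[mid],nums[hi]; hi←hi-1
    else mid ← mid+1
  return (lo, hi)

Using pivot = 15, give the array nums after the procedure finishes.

lo=0 mid=0 hi=6
4<15: swap(0,0), lo=1 mid=1 ⇒ 4 15 10 8 14 12 11
15=15: mid=2
10<15: swap(1,2), lo=2 mid=3 ⇒ 4 10 15 8 14 12 11
8<15: swap(2,3), lo=3 mid=4 ⇒ 4 10 8 15 14 12 11
14<15: swap(3,4), lo=4 mid=5 ⇒ 4 10 8 14 15 12 11
12<15: swap(4,5), lo=5 mid=6 ⇒ 4 10 8 14 12 15 11
11<15: swap(5,6), lo=6 mid=7 ⇒ 4 10 8 14 12 11 15
done. lo=6 hi=6; nums=4 10 8 14 12 11 15

4 10 8 14 12 11 15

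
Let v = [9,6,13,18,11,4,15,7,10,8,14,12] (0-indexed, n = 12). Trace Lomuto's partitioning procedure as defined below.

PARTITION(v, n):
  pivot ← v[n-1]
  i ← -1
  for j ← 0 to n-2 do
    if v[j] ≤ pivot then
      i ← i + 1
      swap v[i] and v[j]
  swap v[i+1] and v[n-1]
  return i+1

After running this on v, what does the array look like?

[9,6,11,4,7,10,8,12,18,15,14,13]

pivot=12, i=-1
j=0: 9≤12, i=0, swap(0,0) ⇒ [9,6,13,18,11,4,15,7,10,8,14,12]
j=1: 6≤12, i=1, swap(1,1) ⇒ [9,6,13,18,11,4,15,7,10,8,14,12]
j=2: 13>12, skip
j=3: 18>12, skip
j=4: 11≤12, i=2, swap(2,4) ⇒ [9,6,11,18,13,4,15,7,10,8,14,12]
j=5: 4≤12, i=3, swap(3,5) ⇒ [9,6,11,4,13,18,15,7,10,8,14,12]
j=6: 15>12, skip
j=7: 7≤12, i=4, swap(4,7) ⇒ [9,6,11,4,7,18,15,13,10,8,14,12]
j=8: 10≤12, i=5, swap(5,8) ⇒ [9,6,11,4,7,10,15,13,18,8,14,12]
j=9: 8≤12, i=6, swap(6,9) ⇒ [9,6,11,4,7,10,8,13,18,15,14,12]
j=10: 14>12, skip
swap(7,11) ⇒ [9,6,11,4,7,10,8,12,18,15,14,13]; return 7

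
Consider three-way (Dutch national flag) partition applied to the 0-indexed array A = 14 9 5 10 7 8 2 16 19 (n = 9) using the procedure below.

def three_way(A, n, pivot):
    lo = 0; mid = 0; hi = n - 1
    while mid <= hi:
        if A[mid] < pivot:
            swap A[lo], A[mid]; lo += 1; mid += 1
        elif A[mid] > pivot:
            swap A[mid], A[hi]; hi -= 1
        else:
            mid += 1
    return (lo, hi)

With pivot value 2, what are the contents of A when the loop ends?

pivot = 2; lo=0, mid=0, hi=8
A[mid]=14>2: swap A[0],A[8]; hi=7 → 19 9 5 10 7 8 2 16 14
A[mid]=19>2: swap A[0],A[7]; hi=6 → 16 9 5 10 7 8 2 19 14
A[mid]=16>2: swap A[0],A[6]; hi=5 → 2 9 5 10 7 8 16 19 14
A[mid]=2=2: mid=1
A[mid]=9>2: swap A[1],A[5]; hi=4 → 2 8 5 10 7 9 16 19 14
A[mid]=8>2: swap A[1],A[4]; hi=3 → 2 7 5 10 8 9 16 19 14
A[mid]=7>2: swap A[1],A[3]; hi=2 → 2 10 5 7 8 9 16 19 14
A[mid]=10>2: swap A[1],A[2]; hi=1 → 2 5 10 7 8 9 16 19 14
A[mid]=5>2: swap A[1],A[1]; hi=0 → 2 5 10 7 8 9 16 19 14
end: lo=0, hi=0; A = 2 5 10 7 8 9 16 19 14

2 5 10 7 8 9 16 19 14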